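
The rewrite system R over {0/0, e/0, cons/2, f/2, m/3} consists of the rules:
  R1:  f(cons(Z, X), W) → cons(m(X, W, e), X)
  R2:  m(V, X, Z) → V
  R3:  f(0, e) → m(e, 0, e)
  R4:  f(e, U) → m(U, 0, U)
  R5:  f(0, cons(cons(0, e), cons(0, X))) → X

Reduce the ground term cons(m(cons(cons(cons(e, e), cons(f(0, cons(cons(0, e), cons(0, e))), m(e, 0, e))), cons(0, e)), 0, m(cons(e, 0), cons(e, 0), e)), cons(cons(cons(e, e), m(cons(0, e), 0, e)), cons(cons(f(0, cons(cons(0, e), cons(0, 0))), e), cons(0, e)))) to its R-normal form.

cons(cons(cons(cons(e, e), cons(e, e)), cons(0, e)), cons(cons(cons(e, e), cons(0, e)), cons(cons(0, e), cons(0, e))))

1. cons(m(cons(cons(cons(e, e), cons(f(0, cons(cons(0, e), cons(0, e))), m(e, 0, e))), cons(0, e)), 0, m(cons(e, 0), cons(e, 0), e)), cons(cons(cons(e, e), m(cons(0, e), 0, e)), cons(cons(f(0, cons(cons(0, e), cons(0, 0))), e), cons(0, e))))  →  cons(cons(cons(cons(e, e), cons(f(0, cons(cons(0, e), cons(0, e))), m(e, 0, e))), cons(0, e)), cons(cons(cons(e, e), m(cons(0, e), 0, e)), cons(cons(f(0, cons(cons(0, e), cons(0, 0))), e), cons(0, e))))   [R2 at 1]
2. cons(cons(cons(cons(e, e), cons(f(0, cons(cons(0, e), cons(0, e))), m(e, 0, e))), cons(0, e)), cons(cons(cons(e, e), m(cons(0, e), 0, e)), cons(cons(f(0, cons(cons(0, e), cons(0, 0))), e), cons(0, e))))  →  cons(cons(cons(cons(e, e), cons(e, m(e, 0, e))), cons(0, e)), cons(cons(cons(e, e), m(cons(0, e), 0, e)), cons(cons(f(0, cons(cons(0, e), cons(0, 0))), e), cons(0, e))))   [R5 at 1.1.2.1]
3. cons(cons(cons(cons(e, e), cons(e, m(e, 0, e))), cons(0, e)), cons(cons(cons(e, e), m(cons(0, e), 0, e)), cons(cons(f(0, cons(cons(0, e), cons(0, 0))), e), cons(0, e))))  →  cons(cons(cons(cons(e, e), cons(e, e)), cons(0, e)), cons(cons(cons(e, e), m(cons(0, e), 0, e)), cons(cons(f(0, cons(cons(0, e), cons(0, 0))), e), cons(0, e))))   [R2 at 1.1.2.2]
4. cons(cons(cons(cons(e, e), cons(e, e)), cons(0, e)), cons(cons(cons(e, e), m(cons(0, e), 0, e)), cons(cons(f(0, cons(cons(0, e), cons(0, 0))), e), cons(0, e))))  →  cons(cons(cons(cons(e, e), cons(e, e)), cons(0, e)), cons(cons(cons(e, e), cons(0, e)), cons(cons(f(0, cons(cons(0, e), cons(0, 0))), e), cons(0, e))))   [R2 at 2.1.2]
5. cons(cons(cons(cons(e, e), cons(e, e)), cons(0, e)), cons(cons(cons(e, e), cons(0, e)), cons(cons(f(0, cons(cons(0, e), cons(0, 0))), e), cons(0, e))))  →  cons(cons(cons(cons(e, e), cons(e, e)), cons(0, e)), cons(cons(cons(e, e), cons(0, e)), cons(cons(0, e), cons(0, e))))   [R5 at 2.2.1.1]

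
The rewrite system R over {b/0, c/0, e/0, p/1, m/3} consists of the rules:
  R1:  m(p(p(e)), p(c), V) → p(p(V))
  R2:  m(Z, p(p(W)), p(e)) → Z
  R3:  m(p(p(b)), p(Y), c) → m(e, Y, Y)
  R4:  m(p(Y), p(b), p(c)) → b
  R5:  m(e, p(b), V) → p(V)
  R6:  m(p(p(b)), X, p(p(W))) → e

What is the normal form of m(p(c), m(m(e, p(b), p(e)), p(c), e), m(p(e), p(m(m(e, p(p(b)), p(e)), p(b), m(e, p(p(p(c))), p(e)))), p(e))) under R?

p(c)

1. m(p(c), m(m(e, p(b), p(e)), p(c), e), m(p(e), p(m(m(e, p(p(b)), p(e)), p(b), m(e, p(p(p(c))), p(e)))), p(e)))  →  m(p(c), m(p(p(e)), p(c), e), m(p(e), p(m(m(e, p(p(b)), p(e)), p(b), m(e, p(p(p(c))), p(e)))), p(e)))   [R5 at 2.1]
2. m(p(c), m(p(p(e)), p(c), e), m(p(e), p(m(m(e, p(p(b)), p(e)), p(b), m(e, p(p(p(c))), p(e)))), p(e)))  →  m(p(c), p(p(e)), m(p(e), p(m(m(e, p(p(b)), p(e)), p(b), m(e, p(p(p(c))), p(e)))), p(e)))   [R1 at 2]
3. m(p(c), p(p(e)), m(p(e), p(m(m(e, p(p(b)), p(e)), p(b), m(e, p(p(p(c))), p(e)))), p(e)))  →  m(p(c), p(p(e)), m(p(e), p(m(e, p(b), m(e, p(p(p(c))), p(e)))), p(e)))   [R2 at 3.2.1.1]
4. m(p(c), p(p(e)), m(p(e), p(m(e, p(b), m(e, p(p(p(c))), p(e)))), p(e)))  →  m(p(c), p(p(e)), m(p(e), p(p(m(e, p(p(p(c))), p(e)))), p(e)))   [R5 at 3.2.1]
5. m(p(c), p(p(e)), m(p(e), p(p(m(e, p(p(p(c))), p(e)))), p(e)))  →  m(p(c), p(p(e)), p(e))   [R2 at 3]
6. m(p(c), p(p(e)), p(e))  →  p(c)   [R2 at ε]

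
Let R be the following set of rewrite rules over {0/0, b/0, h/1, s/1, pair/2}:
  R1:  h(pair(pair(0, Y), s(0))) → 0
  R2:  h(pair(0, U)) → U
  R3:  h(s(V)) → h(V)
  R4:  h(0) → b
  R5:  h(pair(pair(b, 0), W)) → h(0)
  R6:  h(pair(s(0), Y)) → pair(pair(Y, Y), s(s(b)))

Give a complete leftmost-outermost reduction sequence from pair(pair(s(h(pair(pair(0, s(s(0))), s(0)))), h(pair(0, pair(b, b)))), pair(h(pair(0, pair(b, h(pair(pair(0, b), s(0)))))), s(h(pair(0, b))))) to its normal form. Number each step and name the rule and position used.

1. pair(pair(s(h(pair(pair(0, s(s(0))), s(0)))), h(pair(0, pair(b, b)))), pair(h(pair(0, pair(b, h(pair(pair(0, b), s(0)))))), s(h(pair(0, b)))))  →  pair(pair(s(0), h(pair(0, pair(b, b)))), pair(h(pair(0, pair(b, h(pair(pair(0, b), s(0)))))), s(h(pair(0, b)))))   [R1 at 1.1.1]
2. pair(pair(s(0), h(pair(0, pair(b, b)))), pair(h(pair(0, pair(b, h(pair(pair(0, b), s(0)))))), s(h(pair(0, b)))))  →  pair(pair(s(0), pair(b, b)), pair(h(pair(0, pair(b, h(pair(pair(0, b), s(0)))))), s(h(pair(0, b)))))   [R2 at 1.2]
3. pair(pair(s(0), pair(b, b)), pair(h(pair(0, pair(b, h(pair(pair(0, b), s(0)))))), s(h(pair(0, b)))))  →  pair(pair(s(0), pair(b, b)), pair(pair(b, h(pair(pair(0, b), s(0)))), s(h(pair(0, b)))))   [R2 at 2.1]
4. pair(pair(s(0), pair(b, b)), pair(pair(b, h(pair(pair(0, b), s(0)))), s(h(pair(0, b)))))  →  pair(pair(s(0), pair(b, b)), pair(pair(b, 0), s(h(pair(0, b)))))   [R1 at 2.1.2]
5. pair(pair(s(0), pair(b, b)), pair(pair(b, 0), s(h(pair(0, b)))))  →  pair(pair(s(0), pair(b, b)), pair(pair(b, 0), s(b)))   [R2 at 2.2.1]

pair(pair(s(0), pair(b, b)), pair(pair(b, 0), s(b)))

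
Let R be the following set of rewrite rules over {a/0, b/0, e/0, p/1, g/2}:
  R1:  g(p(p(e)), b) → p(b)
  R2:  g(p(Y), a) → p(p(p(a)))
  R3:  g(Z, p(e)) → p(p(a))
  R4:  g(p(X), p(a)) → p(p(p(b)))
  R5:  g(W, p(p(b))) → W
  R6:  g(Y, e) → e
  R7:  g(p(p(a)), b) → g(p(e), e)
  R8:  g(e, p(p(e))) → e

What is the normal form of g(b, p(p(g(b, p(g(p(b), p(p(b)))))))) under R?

1. g(b, p(p(g(b, p(g(p(b), p(p(b))))))))  →  g(b, p(p(g(b, p(p(b))))))   [R5 at 2.1.1.2.1]
2. g(b, p(p(g(b, p(p(b))))))  →  g(b, p(p(b)))   [R5 at 2.1.1]
3. g(b, p(p(b)))  →  b   [R5 at ε]

b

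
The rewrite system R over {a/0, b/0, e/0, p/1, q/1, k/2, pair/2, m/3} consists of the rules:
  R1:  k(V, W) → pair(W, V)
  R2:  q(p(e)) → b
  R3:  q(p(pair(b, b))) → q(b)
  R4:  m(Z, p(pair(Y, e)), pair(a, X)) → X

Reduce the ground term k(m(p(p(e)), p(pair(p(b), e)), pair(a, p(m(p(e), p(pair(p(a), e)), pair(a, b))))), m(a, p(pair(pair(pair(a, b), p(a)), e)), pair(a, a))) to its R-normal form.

pair(a, p(b))

1. k(m(p(p(e)), p(pair(p(b), e)), pair(a, p(m(p(e), p(pair(p(a), e)), pair(a, b))))), m(a, p(pair(pair(pair(a, b), p(a)), e)), pair(a, a)))  →  pair(m(a, p(pair(pair(pair(a, b), p(a)), e)), pair(a, a)), m(p(p(e)), p(pair(p(b), e)), pair(a, p(m(p(e), p(pair(p(a), e)), pair(a, b))))))   [R1 at ε]
2. pair(m(a, p(pair(pair(pair(a, b), p(a)), e)), pair(a, a)), m(p(p(e)), p(pair(p(b), e)), pair(a, p(m(p(e), p(pair(p(a), e)), pair(a, b))))))  →  pair(a, m(p(p(e)), p(pair(p(b), e)), pair(a, p(m(p(e), p(pair(p(a), e)), pair(a, b))))))   [R4 at 1]
3. pair(a, m(p(p(e)), p(pair(p(b), e)), pair(a, p(m(p(e), p(pair(p(a), e)), pair(a, b))))))  →  pair(a, p(m(p(e), p(pair(p(a), e)), pair(a, b))))   [R4 at 2]
4. pair(a, p(m(p(e), p(pair(p(a), e)), pair(a, b))))  →  pair(a, p(b))   [R4 at 2.1]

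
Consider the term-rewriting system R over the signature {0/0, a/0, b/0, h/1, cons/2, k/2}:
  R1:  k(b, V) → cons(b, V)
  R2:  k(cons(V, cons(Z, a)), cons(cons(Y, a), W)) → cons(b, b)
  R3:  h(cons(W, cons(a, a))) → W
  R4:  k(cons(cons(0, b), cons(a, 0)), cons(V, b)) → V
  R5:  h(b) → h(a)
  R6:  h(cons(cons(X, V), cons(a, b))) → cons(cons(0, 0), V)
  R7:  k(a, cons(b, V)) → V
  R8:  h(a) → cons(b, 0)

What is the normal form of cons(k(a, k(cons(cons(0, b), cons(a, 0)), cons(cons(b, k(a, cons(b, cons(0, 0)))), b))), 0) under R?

1. cons(k(a, k(cons(cons(0, b), cons(a, 0)), cons(cons(b, k(a, cons(b, cons(0, 0)))), b))), 0)  →  cons(k(a, cons(b, k(a, cons(b, cons(0, 0))))), 0)   [R4 at 1.2]
2. cons(k(a, cons(b, k(a, cons(b, cons(0, 0))))), 0)  →  cons(k(a, cons(b, cons(0, 0))), 0)   [R7 at 1]
3. cons(k(a, cons(b, cons(0, 0))), 0)  →  cons(cons(0, 0), 0)   [R7 at 1]

cons(cons(0, 0), 0)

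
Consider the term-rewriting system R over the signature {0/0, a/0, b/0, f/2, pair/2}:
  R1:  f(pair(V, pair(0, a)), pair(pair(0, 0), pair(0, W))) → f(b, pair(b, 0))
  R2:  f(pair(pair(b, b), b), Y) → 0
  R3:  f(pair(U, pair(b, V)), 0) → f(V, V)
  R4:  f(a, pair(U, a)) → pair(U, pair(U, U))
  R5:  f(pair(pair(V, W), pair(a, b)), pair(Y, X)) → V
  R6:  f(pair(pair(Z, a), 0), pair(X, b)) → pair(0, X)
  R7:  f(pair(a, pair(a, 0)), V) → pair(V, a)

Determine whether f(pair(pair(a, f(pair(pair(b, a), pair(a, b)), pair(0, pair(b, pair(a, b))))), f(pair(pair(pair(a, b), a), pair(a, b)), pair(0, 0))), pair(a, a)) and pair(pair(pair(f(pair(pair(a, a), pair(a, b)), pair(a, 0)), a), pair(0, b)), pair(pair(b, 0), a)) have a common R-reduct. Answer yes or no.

no — NF(t₁) = a, NF(t₂) = pair(pair(pair(a, a), pair(0, b)), pair(pair(b, 0), a))

Reduce t₁ = f(pair(pair(a, f(pair(pair(b, a), pair(a, b)), pair(0, pair(b, pair(a, b))))), f(pair(pair(pair(a, b), a), pair(a, b)), pair(0, 0))), pair(a, a)):
1. f(pair(pair(a, f(pair(pair(b, a), pair(a, b)), pair(0, pair(b, pair(a, b))))), f(pair(pair(pair(a, b), a), pair(a, b)), pair(0, 0))), pair(a, a))  →  f(pair(pair(a, b), f(pair(pair(pair(a, b), a), pair(a, b)), pair(0, 0))), pair(a, a))   [R5 at 1.1.2]
2. f(pair(pair(a, b), f(pair(pair(pair(a, b), a), pair(a, b)), pair(0, 0))), pair(a, a))  →  f(pair(pair(a, b), pair(a, b)), pair(a, a))   [R5 at 1.2]
3. f(pair(pair(a, b), pair(a, b)), pair(a, a))  →  a   [R5 at ε]

Reduce t₂ = pair(pair(pair(f(pair(pair(a, a), pair(a, b)), pair(a, 0)), a), pair(0, b)), pair(pair(b, 0), a)):
1. pair(pair(pair(f(pair(pair(a, a), pair(a, b)), pair(a, 0)), a), pair(0, b)), pair(pair(b, 0), a))  →  pair(pair(pair(a, a), pair(0, b)), pair(pair(b, 0), a))   [R5 at 1.1.1]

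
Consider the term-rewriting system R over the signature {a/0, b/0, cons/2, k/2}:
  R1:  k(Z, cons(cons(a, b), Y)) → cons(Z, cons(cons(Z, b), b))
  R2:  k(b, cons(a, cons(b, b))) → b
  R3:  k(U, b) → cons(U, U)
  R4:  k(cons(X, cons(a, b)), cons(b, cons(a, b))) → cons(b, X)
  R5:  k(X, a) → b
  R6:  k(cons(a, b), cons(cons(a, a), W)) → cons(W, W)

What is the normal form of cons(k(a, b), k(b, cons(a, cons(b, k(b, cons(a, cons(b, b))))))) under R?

cons(cons(a, a), b)

1. cons(k(a, b), k(b, cons(a, cons(b, k(b, cons(a, cons(b, b)))))))  →  cons(cons(a, a), k(b, cons(a, cons(b, k(b, cons(a, cons(b, b)))))))   [R3 at 1]
2. cons(cons(a, a), k(b, cons(a, cons(b, k(b, cons(a, cons(b, b)))))))  →  cons(cons(a, a), k(b, cons(a, cons(b, b))))   [R2 at 2.2.2.2]
3. cons(cons(a, a), k(b, cons(a, cons(b, b))))  →  cons(cons(a, a), b)   [R2 at 2]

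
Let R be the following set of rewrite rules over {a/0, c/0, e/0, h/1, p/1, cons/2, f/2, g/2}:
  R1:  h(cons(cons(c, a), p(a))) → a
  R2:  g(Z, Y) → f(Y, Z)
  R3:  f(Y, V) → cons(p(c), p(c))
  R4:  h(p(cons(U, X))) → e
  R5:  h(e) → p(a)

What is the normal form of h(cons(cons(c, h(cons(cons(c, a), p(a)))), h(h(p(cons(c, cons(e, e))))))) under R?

a

1. h(cons(cons(c, h(cons(cons(c, a), p(a)))), h(h(p(cons(c, cons(e, e)))))))  →  h(cons(cons(c, a), h(h(p(cons(c, cons(e, e)))))))   [R1 at 1.1.2]
2. h(cons(cons(c, a), h(h(p(cons(c, cons(e, e)))))))  →  h(cons(cons(c, a), h(e)))   [R4 at 1.2.1]
3. h(cons(cons(c, a), h(e)))  →  h(cons(cons(c, a), p(a)))   [R5 at 1.2]
4. h(cons(cons(c, a), p(a)))  →  a   [R1 at ε]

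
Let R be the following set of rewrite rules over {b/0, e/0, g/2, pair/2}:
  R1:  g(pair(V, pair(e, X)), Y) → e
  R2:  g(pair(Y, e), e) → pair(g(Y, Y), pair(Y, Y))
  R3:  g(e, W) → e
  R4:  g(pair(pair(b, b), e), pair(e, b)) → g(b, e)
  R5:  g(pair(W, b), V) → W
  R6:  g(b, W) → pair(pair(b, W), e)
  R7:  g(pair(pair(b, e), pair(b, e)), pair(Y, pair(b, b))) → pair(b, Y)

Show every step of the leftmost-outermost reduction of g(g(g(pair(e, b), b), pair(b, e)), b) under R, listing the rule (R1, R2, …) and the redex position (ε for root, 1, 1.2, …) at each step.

1. g(g(g(pair(e, b), b), pair(b, e)), b)  →  g(g(e, pair(b, e)), b)   [R5 at 1.1]
2. g(g(e, pair(b, e)), b)  →  g(e, b)   [R3 at 1]
3. g(e, b)  →  e   [R3 at ε]

e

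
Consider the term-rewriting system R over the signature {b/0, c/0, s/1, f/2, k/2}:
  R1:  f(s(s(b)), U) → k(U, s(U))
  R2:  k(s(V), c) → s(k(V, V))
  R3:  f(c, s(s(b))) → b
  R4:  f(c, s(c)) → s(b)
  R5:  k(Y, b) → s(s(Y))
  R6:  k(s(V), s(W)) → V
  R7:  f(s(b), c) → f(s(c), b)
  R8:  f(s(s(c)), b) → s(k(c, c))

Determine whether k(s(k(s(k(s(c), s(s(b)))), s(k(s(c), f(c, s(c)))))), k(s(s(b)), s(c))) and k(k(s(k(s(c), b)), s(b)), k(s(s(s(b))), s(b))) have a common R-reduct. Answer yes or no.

no — NF(t₁) = c, NF(t₂) = s(s(c))

Reduce t₁ = k(s(k(s(k(s(c), s(s(b)))), s(k(s(c), f(c, s(c)))))), k(s(s(b)), s(c))):
1. k(s(k(s(k(s(c), s(s(b)))), s(k(s(c), f(c, s(c)))))), k(s(s(b)), s(c)))  →  k(s(k(s(c), s(s(b)))), k(s(s(b)), s(c)))   [R6 at 1.1]
2. k(s(k(s(c), s(s(b)))), k(s(s(b)), s(c)))  →  k(s(c), k(s(s(b)), s(c)))   [R6 at 1.1]
3. k(s(c), k(s(s(b)), s(c)))  →  k(s(c), s(b))   [R6 at 2]
4. k(s(c), s(b))  →  c   [R6 at ε]

Reduce t₂ = k(k(s(k(s(c), b)), s(b)), k(s(s(s(b))), s(b))):
1. k(k(s(k(s(c), b)), s(b)), k(s(s(s(b))), s(b)))  →  k(k(s(c), b), k(s(s(s(b))), s(b)))   [R6 at 1]
2. k(k(s(c), b), k(s(s(s(b))), s(b)))  →  k(s(s(s(c))), k(s(s(s(b))), s(b)))   [R5 at 1]
3. k(s(s(s(c))), k(s(s(s(b))), s(b)))  →  k(s(s(s(c))), s(s(b)))   [R6 at 2]
4. k(s(s(s(c))), s(s(b)))  →  s(s(c))   [R6 at ε]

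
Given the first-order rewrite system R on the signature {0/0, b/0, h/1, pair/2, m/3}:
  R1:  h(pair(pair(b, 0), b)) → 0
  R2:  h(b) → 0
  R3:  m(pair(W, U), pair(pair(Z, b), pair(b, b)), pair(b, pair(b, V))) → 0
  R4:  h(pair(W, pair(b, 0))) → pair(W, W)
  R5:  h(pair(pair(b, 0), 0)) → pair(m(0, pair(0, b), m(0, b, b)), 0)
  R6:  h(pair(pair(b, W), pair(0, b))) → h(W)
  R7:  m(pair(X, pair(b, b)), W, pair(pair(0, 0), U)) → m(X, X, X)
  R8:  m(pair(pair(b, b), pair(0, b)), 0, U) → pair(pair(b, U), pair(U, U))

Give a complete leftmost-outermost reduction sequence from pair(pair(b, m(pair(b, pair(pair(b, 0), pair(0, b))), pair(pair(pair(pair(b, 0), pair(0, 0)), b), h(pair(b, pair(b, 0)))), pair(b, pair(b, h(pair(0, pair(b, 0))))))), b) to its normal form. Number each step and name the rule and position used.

1. pair(pair(b, m(pair(b, pair(pair(b, 0), pair(0, b))), pair(pair(pair(pair(b, 0), pair(0, 0)), b), h(pair(b, pair(b, 0)))), pair(b, pair(b, h(pair(0, pair(b, 0))))))), b)  →  pair(pair(b, m(pair(b, pair(pair(b, 0), pair(0, b))), pair(pair(pair(pair(b, 0), pair(0, 0)), b), pair(b, b)), pair(b, pair(b, h(pair(0, pair(b, 0))))))), b)   [R4 at 1.2.2.2]
2. pair(pair(b, m(pair(b, pair(pair(b, 0), pair(0, b))), pair(pair(pair(pair(b, 0), pair(0, 0)), b), pair(b, b)), pair(b, pair(b, h(pair(0, pair(b, 0))))))), b)  →  pair(pair(b, 0), b)   [R3 at 1.2]

pair(pair(b, 0), b)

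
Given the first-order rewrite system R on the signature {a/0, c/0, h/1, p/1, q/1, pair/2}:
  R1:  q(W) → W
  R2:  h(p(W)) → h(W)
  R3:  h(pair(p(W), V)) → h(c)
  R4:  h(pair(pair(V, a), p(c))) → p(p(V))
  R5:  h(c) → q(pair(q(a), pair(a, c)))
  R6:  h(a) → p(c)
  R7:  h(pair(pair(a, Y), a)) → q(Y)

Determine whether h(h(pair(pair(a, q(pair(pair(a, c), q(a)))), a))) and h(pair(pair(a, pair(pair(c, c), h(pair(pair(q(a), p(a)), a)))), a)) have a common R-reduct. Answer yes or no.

Reduce t₁ = h(h(pair(pair(a, q(pair(pair(a, c), q(a)))), a))):
1. h(h(pair(pair(a, q(pair(pair(a, c), q(a)))), a)))  →  h(q(q(pair(pair(a, c), q(a)))))   [R7 at 1]
2. h(q(q(pair(pair(a, c), q(a)))))  →  h(q(pair(pair(a, c), q(a))))   [R1 at 1]
3. h(q(pair(pair(a, c), q(a))))  →  h(pair(pair(a, c), q(a)))   [R1 at 1]
4. h(pair(pair(a, c), q(a)))  →  h(pair(pair(a, c), a))   [R1 at 1.2]
5. h(pair(pair(a, c), a))  →  q(c)   [R7 at ε]
6. q(c)  →  c   [R1 at ε]

Reduce t₂ = h(pair(pair(a, pair(pair(c, c), h(pair(pair(q(a), p(a)), a)))), a)):
1. h(pair(pair(a, pair(pair(c, c), h(pair(pair(q(a), p(a)), a)))), a))  →  q(pair(pair(c, c), h(pair(pair(q(a), p(a)), a))))   [R7 at ε]
2. q(pair(pair(c, c), h(pair(pair(q(a), p(a)), a))))  →  pair(pair(c, c), h(pair(pair(q(a), p(a)), a)))   [R1 at ε]
3. pair(pair(c, c), h(pair(pair(q(a), p(a)), a)))  →  pair(pair(c, c), h(pair(pair(a, p(a)), a)))   [R1 at 2.1.1.1]
4. pair(pair(c, c), h(pair(pair(a, p(a)), a)))  →  pair(pair(c, c), q(p(a)))   [R7 at 2]
5. pair(pair(c, c), q(p(a)))  →  pair(pair(c, c), p(a))   [R1 at 2]

no — NF(t₁) = c, NF(t₂) = pair(pair(c, c), p(a))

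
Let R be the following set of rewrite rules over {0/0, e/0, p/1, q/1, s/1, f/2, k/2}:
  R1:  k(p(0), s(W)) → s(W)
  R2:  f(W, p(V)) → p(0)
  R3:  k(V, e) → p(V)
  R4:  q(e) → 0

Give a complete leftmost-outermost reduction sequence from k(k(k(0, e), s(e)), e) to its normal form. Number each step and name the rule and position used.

1. k(k(k(0, e), s(e)), e)  →  p(k(k(0, e), s(e)))   [R3 at ε]
2. p(k(k(0, e), s(e)))  →  p(k(p(0), s(e)))   [R3 at 1.1]
3. p(k(p(0), s(e)))  →  p(s(e))   [R1 at 1]

p(s(e))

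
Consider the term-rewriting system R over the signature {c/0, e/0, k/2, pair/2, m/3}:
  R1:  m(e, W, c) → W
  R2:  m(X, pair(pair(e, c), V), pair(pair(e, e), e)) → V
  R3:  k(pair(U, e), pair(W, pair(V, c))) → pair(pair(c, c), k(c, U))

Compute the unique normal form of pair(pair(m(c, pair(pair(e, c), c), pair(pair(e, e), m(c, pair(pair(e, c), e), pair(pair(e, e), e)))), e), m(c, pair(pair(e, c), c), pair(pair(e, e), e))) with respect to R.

1. pair(pair(m(c, pair(pair(e, c), c), pair(pair(e, e), m(c, pair(pair(e, c), e), pair(pair(e, e), e)))), e), m(c, pair(pair(e, c), c), pair(pair(e, e), e)))  →  pair(pair(m(c, pair(pair(e, c), c), pair(pair(e, e), e)), e), m(c, pair(pair(e, c), c), pair(pair(e, e), e)))   [R2 at 1.1.3.2]
2. pair(pair(m(c, pair(pair(e, c), c), pair(pair(e, e), e)), e), m(c, pair(pair(e, c), c), pair(pair(e, e), e)))  →  pair(pair(c, e), m(c, pair(pair(e, c), c), pair(pair(e, e), e)))   [R2 at 1.1]
3. pair(pair(c, e), m(c, pair(pair(e, c), c), pair(pair(e, e), e)))  →  pair(pair(c, e), c)   [R2 at 2]

pair(pair(c, e), c)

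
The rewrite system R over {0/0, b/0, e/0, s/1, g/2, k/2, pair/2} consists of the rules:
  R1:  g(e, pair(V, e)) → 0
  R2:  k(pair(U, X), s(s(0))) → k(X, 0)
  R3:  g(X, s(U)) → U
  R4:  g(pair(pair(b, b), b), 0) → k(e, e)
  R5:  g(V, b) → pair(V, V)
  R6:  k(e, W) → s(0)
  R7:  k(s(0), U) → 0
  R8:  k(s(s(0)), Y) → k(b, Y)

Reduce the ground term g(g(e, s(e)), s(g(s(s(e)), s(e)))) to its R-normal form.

e

1. g(g(e, s(e)), s(g(s(s(e)), s(e))))  →  g(s(s(e)), s(e))   [R3 at ε]
2. g(s(s(e)), s(e))  →  e   [R3 at ε]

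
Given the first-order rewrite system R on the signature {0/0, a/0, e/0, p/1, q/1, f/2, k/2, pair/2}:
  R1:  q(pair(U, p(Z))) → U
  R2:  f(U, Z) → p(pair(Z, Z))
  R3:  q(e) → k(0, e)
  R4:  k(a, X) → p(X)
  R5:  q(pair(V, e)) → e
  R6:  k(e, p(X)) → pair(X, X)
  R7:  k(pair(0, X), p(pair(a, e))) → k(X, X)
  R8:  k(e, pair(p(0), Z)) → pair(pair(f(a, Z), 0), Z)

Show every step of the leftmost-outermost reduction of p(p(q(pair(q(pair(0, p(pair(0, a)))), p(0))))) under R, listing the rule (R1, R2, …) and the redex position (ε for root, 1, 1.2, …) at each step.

1. p(p(q(pair(q(pair(0, p(pair(0, a)))), p(0)))))  →  p(p(q(pair(0, p(pair(0, a))))))   [R1 at 1.1]
2. p(p(q(pair(0, p(pair(0, a))))))  →  p(p(0))   [R1 at 1.1]

p(p(0))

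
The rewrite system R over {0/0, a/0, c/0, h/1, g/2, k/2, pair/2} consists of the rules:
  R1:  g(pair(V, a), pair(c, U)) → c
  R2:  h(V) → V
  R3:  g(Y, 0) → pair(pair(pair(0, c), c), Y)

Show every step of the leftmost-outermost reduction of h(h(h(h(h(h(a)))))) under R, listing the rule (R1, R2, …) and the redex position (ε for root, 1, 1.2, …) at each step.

1. h(h(h(h(h(h(a))))))  →  h(h(h(h(h(a)))))   [R2 at ε]
2. h(h(h(h(h(a)))))  →  h(h(h(h(a))))   [R2 at ε]
3. h(h(h(h(a))))  →  h(h(h(a)))   [R2 at ε]
4. h(h(h(a)))  →  h(h(a))   [R2 at ε]
5. h(h(a))  →  h(a)   [R2 at ε]
6. h(a)  →  a   [R2 at ε]

a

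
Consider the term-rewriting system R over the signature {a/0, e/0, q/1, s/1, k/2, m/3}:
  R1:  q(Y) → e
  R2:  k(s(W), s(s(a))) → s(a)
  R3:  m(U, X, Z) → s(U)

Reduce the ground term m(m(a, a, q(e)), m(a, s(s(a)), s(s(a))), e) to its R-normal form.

1. m(m(a, a, q(e)), m(a, s(s(a)), s(s(a))), e)  →  s(m(a, a, q(e)))   [R3 at ε]
2. s(m(a, a, q(e)))  →  s(s(a))   [R3 at 1]

s(s(a))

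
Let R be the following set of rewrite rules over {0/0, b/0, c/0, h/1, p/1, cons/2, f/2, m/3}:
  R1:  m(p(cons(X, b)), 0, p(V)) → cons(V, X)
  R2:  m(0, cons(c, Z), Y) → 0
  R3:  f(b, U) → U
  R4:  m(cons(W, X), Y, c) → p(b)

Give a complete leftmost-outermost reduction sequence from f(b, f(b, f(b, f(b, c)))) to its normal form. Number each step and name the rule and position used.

1. f(b, f(b, f(b, f(b, c))))  →  f(b, f(b, f(b, c)))   [R3 at ε]
2. f(b, f(b, f(b, c)))  →  f(b, f(b, c))   [R3 at ε]
3. f(b, f(b, c))  →  f(b, c)   [R3 at ε]
4. f(b, c)  →  c   [R3 at ε]

c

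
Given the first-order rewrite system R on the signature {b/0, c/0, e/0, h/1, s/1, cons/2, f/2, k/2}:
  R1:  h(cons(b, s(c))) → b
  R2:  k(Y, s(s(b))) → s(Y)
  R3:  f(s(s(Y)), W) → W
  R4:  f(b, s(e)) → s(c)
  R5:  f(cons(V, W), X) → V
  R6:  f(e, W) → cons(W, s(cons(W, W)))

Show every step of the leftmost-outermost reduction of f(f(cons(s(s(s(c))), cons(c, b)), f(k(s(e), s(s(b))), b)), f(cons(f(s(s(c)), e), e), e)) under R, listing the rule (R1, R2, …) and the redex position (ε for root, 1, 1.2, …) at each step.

1. f(f(cons(s(s(s(c))), cons(c, b)), f(k(s(e), s(s(b))), b)), f(cons(f(s(s(c)), e), e), e))  →  f(s(s(s(c))), f(cons(f(s(s(c)), e), e), e))   [R5 at 1]
2. f(s(s(s(c))), f(cons(f(s(s(c)), e), e), e))  →  f(cons(f(s(s(c)), e), e), e)   [R3 at ε]
3. f(cons(f(s(s(c)), e), e), e)  →  f(s(s(c)), e)   [R5 at ε]
4. f(s(s(c)), e)  →  e   [R3 at ε]

e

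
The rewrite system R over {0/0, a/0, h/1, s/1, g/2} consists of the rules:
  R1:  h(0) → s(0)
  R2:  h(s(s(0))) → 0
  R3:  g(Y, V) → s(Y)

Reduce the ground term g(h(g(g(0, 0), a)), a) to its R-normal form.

1. g(h(g(g(0, 0), a)), a)  →  s(h(g(g(0, 0), a)))   [R3 at ε]
2. s(h(g(g(0, 0), a)))  →  s(h(s(g(0, 0))))   [R3 at 1.1]
3. s(h(s(g(0, 0))))  →  s(h(s(s(0))))   [R3 at 1.1.1]
4. s(h(s(s(0))))  →  s(0)   [R2 at 1]

s(0)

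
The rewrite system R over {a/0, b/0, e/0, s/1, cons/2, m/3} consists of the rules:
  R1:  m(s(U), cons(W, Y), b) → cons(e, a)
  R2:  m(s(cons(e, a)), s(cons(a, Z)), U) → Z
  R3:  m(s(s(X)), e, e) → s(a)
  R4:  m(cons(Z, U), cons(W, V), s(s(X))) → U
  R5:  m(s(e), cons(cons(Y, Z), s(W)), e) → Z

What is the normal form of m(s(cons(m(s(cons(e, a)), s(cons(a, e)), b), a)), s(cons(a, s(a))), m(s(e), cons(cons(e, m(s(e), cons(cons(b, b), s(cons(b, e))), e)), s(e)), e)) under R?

s(a)

1. m(s(cons(m(s(cons(e, a)), s(cons(a, e)), b), a)), s(cons(a, s(a))), m(s(e), cons(cons(e, m(s(e), cons(cons(b, b), s(cons(b, e))), e)), s(e)), e))  →  m(s(cons(e, a)), s(cons(a, s(a))), m(s(e), cons(cons(e, m(s(e), cons(cons(b, b), s(cons(b, e))), e)), s(e)), e))   [R2 at 1.1.1]
2. m(s(cons(e, a)), s(cons(a, s(a))), m(s(e), cons(cons(e, m(s(e), cons(cons(b, b), s(cons(b, e))), e)), s(e)), e))  →  s(a)   [R2 at ε]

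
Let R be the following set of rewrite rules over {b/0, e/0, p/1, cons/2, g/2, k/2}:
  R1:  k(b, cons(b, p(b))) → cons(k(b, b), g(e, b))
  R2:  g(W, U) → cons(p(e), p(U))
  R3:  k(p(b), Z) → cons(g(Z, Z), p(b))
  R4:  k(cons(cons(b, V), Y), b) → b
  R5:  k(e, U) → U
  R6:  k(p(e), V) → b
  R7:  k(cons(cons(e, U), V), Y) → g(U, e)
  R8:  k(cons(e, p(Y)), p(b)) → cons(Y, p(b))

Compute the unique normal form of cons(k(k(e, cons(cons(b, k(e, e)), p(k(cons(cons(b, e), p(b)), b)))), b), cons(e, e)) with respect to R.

cons(b, cons(e, e))

1. cons(k(k(e, cons(cons(b, k(e, e)), p(k(cons(cons(b, e), p(b)), b)))), b), cons(e, e))  →  cons(k(cons(cons(b, k(e, e)), p(k(cons(cons(b, e), p(b)), b))), b), cons(e, e))   [R5 at 1.1]
2. cons(k(cons(cons(b, k(e, e)), p(k(cons(cons(b, e), p(b)), b))), b), cons(e, e))  →  cons(b, cons(e, e))   [R4 at 1]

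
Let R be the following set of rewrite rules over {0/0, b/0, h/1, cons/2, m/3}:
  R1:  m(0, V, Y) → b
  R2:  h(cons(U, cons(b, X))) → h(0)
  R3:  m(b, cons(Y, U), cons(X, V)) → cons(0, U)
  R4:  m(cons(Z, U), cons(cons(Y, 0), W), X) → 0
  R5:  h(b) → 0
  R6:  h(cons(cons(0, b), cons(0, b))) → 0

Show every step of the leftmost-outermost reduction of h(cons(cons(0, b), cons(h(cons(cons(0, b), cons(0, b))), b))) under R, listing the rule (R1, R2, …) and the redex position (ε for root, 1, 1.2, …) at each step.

1. h(cons(cons(0, b), cons(h(cons(cons(0, b), cons(0, b))), b)))  →  h(cons(cons(0, b), cons(0, b)))   [R6 at 1.2.1]
2. h(cons(cons(0, b), cons(0, b)))  →  0   [R6 at ε]

0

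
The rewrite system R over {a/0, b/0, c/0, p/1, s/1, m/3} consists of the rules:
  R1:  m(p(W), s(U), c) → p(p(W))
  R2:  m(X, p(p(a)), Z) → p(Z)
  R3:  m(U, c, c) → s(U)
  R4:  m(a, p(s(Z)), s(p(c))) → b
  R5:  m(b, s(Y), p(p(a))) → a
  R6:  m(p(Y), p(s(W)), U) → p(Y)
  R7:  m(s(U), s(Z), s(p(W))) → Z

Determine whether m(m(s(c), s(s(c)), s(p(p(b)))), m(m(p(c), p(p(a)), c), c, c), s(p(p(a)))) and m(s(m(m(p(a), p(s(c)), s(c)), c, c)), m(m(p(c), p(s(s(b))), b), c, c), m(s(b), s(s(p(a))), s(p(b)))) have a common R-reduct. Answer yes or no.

Reduce t₁ = m(m(s(c), s(s(c)), s(p(p(b)))), m(m(p(c), p(p(a)), c), c, c), s(p(p(a)))):
1. m(m(s(c), s(s(c)), s(p(p(b)))), m(m(p(c), p(p(a)), c), c, c), s(p(p(a))))  →  m(s(c), m(m(p(c), p(p(a)), c), c, c), s(p(p(a))))   [R7 at 1]
2. m(s(c), m(m(p(c), p(p(a)), c), c, c), s(p(p(a))))  →  m(s(c), s(m(p(c), p(p(a)), c)), s(p(p(a))))   [R3 at 2]
3. m(s(c), s(m(p(c), p(p(a)), c)), s(p(p(a))))  →  m(p(c), p(p(a)), c)   [R7 at ε]
4. m(p(c), p(p(a)), c)  →  p(c)   [R2 at ε]

Reduce t₂ = m(s(m(m(p(a), p(s(c)), s(c)), c, c)), m(m(p(c), p(s(s(b))), b), c, c), m(s(b), s(s(p(a))), s(p(b)))):
1. m(s(m(m(p(a), p(s(c)), s(c)), c, c)), m(m(p(c), p(s(s(b))), b), c, c), m(s(b), s(s(p(a))), s(p(b))))  →  m(s(s(m(p(a), p(s(c)), s(c)))), m(m(p(c), p(s(s(b))), b), c, c), m(s(b), s(s(p(a))), s(p(b))))   [R3 at 1.1]
2. m(s(s(m(p(a), p(s(c)), s(c)))), m(m(p(c), p(s(s(b))), b), c, c), m(s(b), s(s(p(a))), s(p(b))))  →  m(s(s(p(a))), m(m(p(c), p(s(s(b))), b), c, c), m(s(b), s(s(p(a))), s(p(b))))   [R6 at 1.1.1]
3. m(s(s(p(a))), m(m(p(c), p(s(s(b))), b), c, c), m(s(b), s(s(p(a))), s(p(b))))  →  m(s(s(p(a))), s(m(p(c), p(s(s(b))), b)), m(s(b), s(s(p(a))), s(p(b))))   [R3 at 2]
4. m(s(s(p(a))), s(m(p(c), p(s(s(b))), b)), m(s(b), s(s(p(a))), s(p(b))))  →  m(s(s(p(a))), s(p(c)), m(s(b), s(s(p(a))), s(p(b))))   [R6 at 2.1]
5. m(s(s(p(a))), s(p(c)), m(s(b), s(s(p(a))), s(p(b))))  →  m(s(s(p(a))), s(p(c)), s(p(a)))   [R7 at 3]
6. m(s(s(p(a))), s(p(c)), s(p(a)))  →  p(c)   [R7 at ε]

yes — NF(t₁) = p(c), NF(t₂) = p(c)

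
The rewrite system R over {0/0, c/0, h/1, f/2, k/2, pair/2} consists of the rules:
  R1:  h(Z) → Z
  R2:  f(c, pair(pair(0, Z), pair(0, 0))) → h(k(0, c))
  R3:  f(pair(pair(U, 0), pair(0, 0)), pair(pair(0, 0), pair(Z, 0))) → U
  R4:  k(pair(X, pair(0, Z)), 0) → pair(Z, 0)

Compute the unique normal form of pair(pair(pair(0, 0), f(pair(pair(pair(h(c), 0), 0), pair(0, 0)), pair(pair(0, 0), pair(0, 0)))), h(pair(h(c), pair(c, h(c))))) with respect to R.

1. pair(pair(pair(0, 0), f(pair(pair(pair(h(c), 0), 0), pair(0, 0)), pair(pair(0, 0), pair(0, 0)))), h(pair(h(c), pair(c, h(c)))))  →  pair(pair(pair(0, 0), pair(h(c), 0)), h(pair(h(c), pair(c, h(c)))))   [R3 at 1.2]
2. pair(pair(pair(0, 0), pair(h(c), 0)), h(pair(h(c), pair(c, h(c)))))  →  pair(pair(pair(0, 0), pair(c, 0)), h(pair(h(c), pair(c, h(c)))))   [R1 at 1.2.1]
3. pair(pair(pair(0, 0), pair(c, 0)), h(pair(h(c), pair(c, h(c)))))  →  pair(pair(pair(0, 0), pair(c, 0)), pair(h(c), pair(c, h(c))))   [R1 at 2]
4. pair(pair(pair(0, 0), pair(c, 0)), pair(h(c), pair(c, h(c))))  →  pair(pair(pair(0, 0), pair(c, 0)), pair(c, pair(c, h(c))))   [R1 at 2.1]
5. pair(pair(pair(0, 0), pair(c, 0)), pair(c, pair(c, h(c))))  →  pair(pair(pair(0, 0), pair(c, 0)), pair(c, pair(c, c)))   [R1 at 2.2.2]

pair(pair(pair(0, 0), pair(c, 0)), pair(c, pair(c, c)))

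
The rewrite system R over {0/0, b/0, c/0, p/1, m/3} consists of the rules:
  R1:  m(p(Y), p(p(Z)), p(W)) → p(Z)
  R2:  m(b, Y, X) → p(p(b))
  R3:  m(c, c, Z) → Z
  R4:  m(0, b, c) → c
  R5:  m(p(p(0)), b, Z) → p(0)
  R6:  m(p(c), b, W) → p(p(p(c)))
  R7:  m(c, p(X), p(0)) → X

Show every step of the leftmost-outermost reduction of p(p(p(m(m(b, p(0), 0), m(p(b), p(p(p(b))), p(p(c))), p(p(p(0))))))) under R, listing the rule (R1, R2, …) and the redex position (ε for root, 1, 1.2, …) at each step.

p(p(p(p(b))))

1. p(p(p(m(m(b, p(0), 0), m(p(b), p(p(p(b))), p(p(c))), p(p(p(0)))))))  →  p(p(p(m(p(p(b)), m(p(b), p(p(p(b))), p(p(c))), p(p(p(0)))))))   [R2 at 1.1.1.1]
2. p(p(p(m(p(p(b)), m(p(b), p(p(p(b))), p(p(c))), p(p(p(0)))))))  →  p(p(p(m(p(p(b)), p(p(b)), p(p(p(0)))))))   [R1 at 1.1.1.2]
3. p(p(p(m(p(p(b)), p(p(b)), p(p(p(0)))))))  →  p(p(p(p(b))))   [R1 at 1.1.1]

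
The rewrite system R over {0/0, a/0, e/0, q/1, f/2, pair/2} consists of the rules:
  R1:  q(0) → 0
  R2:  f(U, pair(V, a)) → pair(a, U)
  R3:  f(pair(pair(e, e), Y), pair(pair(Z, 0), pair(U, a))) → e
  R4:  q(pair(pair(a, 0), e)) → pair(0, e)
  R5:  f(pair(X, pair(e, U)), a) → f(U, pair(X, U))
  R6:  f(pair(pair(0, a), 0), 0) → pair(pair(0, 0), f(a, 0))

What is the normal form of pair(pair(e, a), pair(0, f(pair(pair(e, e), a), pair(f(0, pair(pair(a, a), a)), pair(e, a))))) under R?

pair(pair(e, a), pair(0, e))

1. pair(pair(e, a), pair(0, f(pair(pair(e, e), a), pair(f(0, pair(pair(a, a), a)), pair(e, a)))))  →  pair(pair(e, a), pair(0, f(pair(pair(e, e), a), pair(pair(a, 0), pair(e, a)))))   [R2 at 2.2.2.1]
2. pair(pair(e, a), pair(0, f(pair(pair(e, e), a), pair(pair(a, 0), pair(e, a)))))  →  pair(pair(e, a), pair(0, e))   [R3 at 2.2]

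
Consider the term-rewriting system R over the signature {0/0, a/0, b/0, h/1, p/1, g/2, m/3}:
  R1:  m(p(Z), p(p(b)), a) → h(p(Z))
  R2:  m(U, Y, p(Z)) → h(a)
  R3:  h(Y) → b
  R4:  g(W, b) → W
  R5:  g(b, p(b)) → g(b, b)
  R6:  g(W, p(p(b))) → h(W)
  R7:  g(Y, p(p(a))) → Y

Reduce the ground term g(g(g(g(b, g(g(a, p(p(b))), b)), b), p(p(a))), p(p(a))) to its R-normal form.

1. g(g(g(g(b, g(g(a, p(p(b))), b)), b), p(p(a))), p(p(a)))  →  g(g(g(b, g(g(a, p(p(b))), b)), b), p(p(a)))   [R7 at ε]
2. g(g(g(b, g(g(a, p(p(b))), b)), b), p(p(a)))  →  g(g(b, g(g(a, p(p(b))), b)), b)   [R7 at ε]
3. g(g(b, g(g(a, p(p(b))), b)), b)  →  g(b, g(g(a, p(p(b))), b))   [R4 at ε]
4. g(b, g(g(a, p(p(b))), b))  →  g(b, g(a, p(p(b))))   [R4 at 2]
5. g(b, g(a, p(p(b))))  →  g(b, h(a))   [R6 at 2]
6. g(b, h(a))  →  g(b, b)   [R3 at 2]
7. g(b, b)  →  b   [R4 at ε]

b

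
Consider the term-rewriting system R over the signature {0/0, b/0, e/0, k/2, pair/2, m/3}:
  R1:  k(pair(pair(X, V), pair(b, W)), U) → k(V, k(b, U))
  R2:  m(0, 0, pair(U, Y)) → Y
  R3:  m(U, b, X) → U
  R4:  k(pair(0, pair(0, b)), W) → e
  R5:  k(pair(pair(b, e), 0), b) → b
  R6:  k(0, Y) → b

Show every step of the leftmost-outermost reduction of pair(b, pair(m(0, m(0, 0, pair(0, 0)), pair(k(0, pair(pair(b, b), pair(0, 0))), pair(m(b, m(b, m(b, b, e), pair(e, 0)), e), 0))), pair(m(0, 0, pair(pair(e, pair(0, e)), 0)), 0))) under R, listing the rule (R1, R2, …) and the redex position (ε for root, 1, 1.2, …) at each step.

pair(b, pair(pair(b, 0), pair(0, 0)))

1. pair(b, pair(m(0, m(0, 0, pair(0, 0)), pair(k(0, pair(pair(b, b), pair(0, 0))), pair(m(b, m(b, m(b, b, e), pair(e, 0)), e), 0))), pair(m(0, 0, pair(pair(e, pair(0, e)), 0)), 0)))  →  pair(b, pair(m(0, 0, pair(k(0, pair(pair(b, b), pair(0, 0))), pair(m(b, m(b, m(b, b, e), pair(e, 0)), e), 0))), pair(m(0, 0, pair(pair(e, pair(0, e)), 0)), 0)))   [R2 at 2.1.2]
2. pair(b, pair(m(0, 0, pair(k(0, pair(pair(b, b), pair(0, 0))), pair(m(b, m(b, m(b, b, e), pair(e, 0)), e), 0))), pair(m(0, 0, pair(pair(e, pair(0, e)), 0)), 0)))  →  pair(b, pair(pair(m(b, m(b, m(b, b, e), pair(e, 0)), e), 0), pair(m(0, 0, pair(pair(e, pair(0, e)), 0)), 0)))   [R2 at 2.1]
3. pair(b, pair(pair(m(b, m(b, m(b, b, e), pair(e, 0)), e), 0), pair(m(0, 0, pair(pair(e, pair(0, e)), 0)), 0)))  →  pair(b, pair(pair(m(b, m(b, b, pair(e, 0)), e), 0), pair(m(0, 0, pair(pair(e, pair(0, e)), 0)), 0)))   [R3 at 2.1.1.2.2]
4. pair(b, pair(pair(m(b, m(b, b, pair(e, 0)), e), 0), pair(m(0, 0, pair(pair(e, pair(0, e)), 0)), 0)))  →  pair(b, pair(pair(m(b, b, e), 0), pair(m(0, 0, pair(pair(e, pair(0, e)), 0)), 0)))   [R3 at 2.1.1.2]
5. pair(b, pair(pair(m(b, b, e), 0), pair(m(0, 0, pair(pair(e, pair(0, e)), 0)), 0)))  →  pair(b, pair(pair(b, 0), pair(m(0, 0, pair(pair(e, pair(0, e)), 0)), 0)))   [R3 at 2.1.1]
6. pair(b, pair(pair(b, 0), pair(m(0, 0, pair(pair(e, pair(0, e)), 0)), 0)))  →  pair(b, pair(pair(b, 0), pair(0, 0)))   [R2 at 2.2.1]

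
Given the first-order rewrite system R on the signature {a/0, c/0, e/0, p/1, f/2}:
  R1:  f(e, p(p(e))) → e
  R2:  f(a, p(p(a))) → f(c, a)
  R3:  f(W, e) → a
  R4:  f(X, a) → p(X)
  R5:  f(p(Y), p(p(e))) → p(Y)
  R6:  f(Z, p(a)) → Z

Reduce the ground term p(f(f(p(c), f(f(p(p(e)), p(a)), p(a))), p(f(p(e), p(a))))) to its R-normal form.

1. p(f(f(p(c), f(f(p(p(e)), p(a)), p(a))), p(f(p(e), p(a)))))  →  p(f(f(p(c), f(p(p(e)), p(a))), p(f(p(e), p(a)))))   [R6 at 1.1.2]
2. p(f(f(p(c), f(p(p(e)), p(a))), p(f(p(e), p(a)))))  →  p(f(f(p(c), p(p(e))), p(f(p(e), p(a)))))   [R6 at 1.1.2]
3. p(f(f(p(c), p(p(e))), p(f(p(e), p(a)))))  →  p(f(p(c), p(f(p(e), p(a)))))   [R5 at 1.1]
4. p(f(p(c), p(f(p(e), p(a)))))  →  p(f(p(c), p(p(e))))   [R6 at 1.2.1]
5. p(f(p(c), p(p(e))))  →  p(p(c))   [R5 at 1]

p(p(c))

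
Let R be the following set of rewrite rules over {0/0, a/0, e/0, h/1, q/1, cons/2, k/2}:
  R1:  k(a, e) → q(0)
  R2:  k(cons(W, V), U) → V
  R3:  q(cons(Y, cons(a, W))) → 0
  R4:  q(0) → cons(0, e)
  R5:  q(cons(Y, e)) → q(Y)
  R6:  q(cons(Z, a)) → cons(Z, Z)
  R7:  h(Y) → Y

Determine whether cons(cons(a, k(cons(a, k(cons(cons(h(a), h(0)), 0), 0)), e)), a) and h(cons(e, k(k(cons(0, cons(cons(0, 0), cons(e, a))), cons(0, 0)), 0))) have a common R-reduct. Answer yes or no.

no — NF(t₁) = cons(cons(a, 0), a), NF(t₂) = cons(e, cons(e, a))

Reduce t₁ = cons(cons(a, k(cons(a, k(cons(cons(h(a), h(0)), 0), 0)), e)), a):
1. cons(cons(a, k(cons(a, k(cons(cons(h(a), h(0)), 0), 0)), e)), a)  →  cons(cons(a, k(cons(cons(h(a), h(0)), 0), 0)), a)   [R2 at 1.2]
2. cons(cons(a, k(cons(cons(h(a), h(0)), 0), 0)), a)  →  cons(cons(a, 0), a)   [R2 at 1.2]

Reduce t₂ = h(cons(e, k(k(cons(0, cons(cons(0, 0), cons(e, a))), cons(0, 0)), 0))):
1. h(cons(e, k(k(cons(0, cons(cons(0, 0), cons(e, a))), cons(0, 0)), 0)))  →  cons(e, k(k(cons(0, cons(cons(0, 0), cons(e, a))), cons(0, 0)), 0))   [R7 at ε]
2. cons(e, k(k(cons(0, cons(cons(0, 0), cons(e, a))), cons(0, 0)), 0))  →  cons(e, k(cons(cons(0, 0), cons(e, a)), 0))   [R2 at 2.1]
3. cons(e, k(cons(cons(0, 0), cons(e, a)), 0))  →  cons(e, cons(e, a))   [R2 at 2]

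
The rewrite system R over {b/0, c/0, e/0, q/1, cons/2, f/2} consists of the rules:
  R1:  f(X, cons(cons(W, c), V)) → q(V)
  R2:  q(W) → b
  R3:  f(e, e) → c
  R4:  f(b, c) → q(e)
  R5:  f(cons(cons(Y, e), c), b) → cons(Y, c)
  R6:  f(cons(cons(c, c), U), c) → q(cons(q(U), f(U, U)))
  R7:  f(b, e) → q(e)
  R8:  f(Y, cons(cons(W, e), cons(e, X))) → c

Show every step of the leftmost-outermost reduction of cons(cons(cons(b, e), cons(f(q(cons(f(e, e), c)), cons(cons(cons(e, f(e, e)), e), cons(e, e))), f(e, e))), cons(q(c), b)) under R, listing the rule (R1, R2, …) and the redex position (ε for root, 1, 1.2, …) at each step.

1. cons(cons(cons(b, e), cons(f(q(cons(f(e, e), c)), cons(cons(cons(e, f(e, e)), e), cons(e, e))), f(e, e))), cons(q(c), b))  →  cons(cons(cons(b, e), cons(c, f(e, e))), cons(q(c), b))   [R8 at 1.2.1]
2. cons(cons(cons(b, e), cons(c, f(e, e))), cons(q(c), b))  →  cons(cons(cons(b, e), cons(c, c)), cons(q(c), b))   [R3 at 1.2.2]
3. cons(cons(cons(b, e), cons(c, c)), cons(q(c), b))  →  cons(cons(cons(b, e), cons(c, c)), cons(b, b))   [R2 at 2.1]

cons(cons(cons(b, e), cons(c, c)), cons(b, b))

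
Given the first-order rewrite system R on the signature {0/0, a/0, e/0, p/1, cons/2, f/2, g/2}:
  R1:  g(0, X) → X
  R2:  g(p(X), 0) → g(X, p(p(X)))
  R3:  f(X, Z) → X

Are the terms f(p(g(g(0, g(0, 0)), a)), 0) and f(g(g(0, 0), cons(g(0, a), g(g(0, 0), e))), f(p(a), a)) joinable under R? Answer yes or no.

Reduce t₁ = f(p(g(g(0, g(0, 0)), a)), 0):
1. f(p(g(g(0, g(0, 0)), a)), 0)  →  p(g(g(0, g(0, 0)), a))   [R3 at ε]
2. p(g(g(0, g(0, 0)), a))  →  p(g(g(0, 0), a))   [R1 at 1.1]
3. p(g(g(0, 0), a))  →  p(g(0, a))   [R1 at 1.1]
4. p(g(0, a))  →  p(a)   [R1 at 1]

Reduce t₂ = f(g(g(0, 0), cons(g(0, a), g(g(0, 0), e))), f(p(a), a)):
1. f(g(g(0, 0), cons(g(0, a), g(g(0, 0), e))), f(p(a), a))  →  g(g(0, 0), cons(g(0, a), g(g(0, 0), e)))   [R3 at ε]
2. g(g(0, 0), cons(g(0, a), g(g(0, 0), e)))  →  g(0, cons(g(0, a), g(g(0, 0), e)))   [R1 at 1]
3. g(0, cons(g(0, a), g(g(0, 0), e)))  →  cons(g(0, a), g(g(0, 0), e))   [R1 at ε]
4. cons(g(0, a), g(g(0, 0), e))  →  cons(a, g(g(0, 0), e))   [R1 at 1]
5. cons(a, g(g(0, 0), e))  →  cons(a, g(0, e))   [R1 at 2.1]
6. cons(a, g(0, e))  →  cons(a, e)   [R1 at 2]

no — NF(t₁) = p(a), NF(t₂) = cons(a, e)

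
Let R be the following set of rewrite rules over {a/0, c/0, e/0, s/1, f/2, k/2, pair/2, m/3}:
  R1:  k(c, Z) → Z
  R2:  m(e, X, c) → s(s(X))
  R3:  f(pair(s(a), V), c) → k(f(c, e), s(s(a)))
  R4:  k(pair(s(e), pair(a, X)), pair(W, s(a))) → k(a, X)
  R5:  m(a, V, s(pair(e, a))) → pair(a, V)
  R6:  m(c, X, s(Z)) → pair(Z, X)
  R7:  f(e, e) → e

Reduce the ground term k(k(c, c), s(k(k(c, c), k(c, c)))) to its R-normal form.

s(c)

1. k(k(c, c), s(k(k(c, c), k(c, c))))  →  k(c, s(k(k(c, c), k(c, c))))   [R1 at 1]
2. k(c, s(k(k(c, c), k(c, c))))  →  s(k(k(c, c), k(c, c)))   [R1 at ε]
3. s(k(k(c, c), k(c, c)))  →  s(k(c, k(c, c)))   [R1 at 1.1]
4. s(k(c, k(c, c)))  →  s(k(c, c))   [R1 at 1]
5. s(k(c, c))  →  s(c)   [R1 at 1]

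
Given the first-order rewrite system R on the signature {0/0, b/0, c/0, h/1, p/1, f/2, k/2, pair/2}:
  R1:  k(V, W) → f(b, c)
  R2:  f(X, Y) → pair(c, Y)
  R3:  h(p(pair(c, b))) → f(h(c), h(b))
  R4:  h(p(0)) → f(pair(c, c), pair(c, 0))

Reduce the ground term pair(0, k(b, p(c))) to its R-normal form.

1. pair(0, k(b, p(c)))  →  pair(0, f(b, c))   [R1 at 2]
2. pair(0, f(b, c))  →  pair(0, pair(c, c))   [R2 at 2]

pair(0, pair(c, c))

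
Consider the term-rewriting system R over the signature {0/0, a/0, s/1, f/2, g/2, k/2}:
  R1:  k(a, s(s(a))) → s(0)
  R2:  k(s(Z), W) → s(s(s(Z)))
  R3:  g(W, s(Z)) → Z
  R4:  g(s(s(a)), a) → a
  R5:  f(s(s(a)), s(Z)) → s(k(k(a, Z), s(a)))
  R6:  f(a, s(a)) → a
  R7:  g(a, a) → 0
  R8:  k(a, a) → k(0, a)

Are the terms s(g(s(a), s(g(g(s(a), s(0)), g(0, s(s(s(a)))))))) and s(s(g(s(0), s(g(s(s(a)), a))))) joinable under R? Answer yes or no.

Reduce t₁ = s(g(s(a), s(g(g(s(a), s(0)), g(0, s(s(s(a)))))))):
1. s(g(s(a), s(g(g(s(a), s(0)), g(0, s(s(s(a))))))))  →  s(g(g(s(a), s(0)), g(0, s(s(s(a))))))   [R3 at 1]
2. s(g(g(s(a), s(0)), g(0, s(s(s(a))))))  →  s(g(0, g(0, s(s(s(a))))))   [R3 at 1.1]
3. s(g(0, g(0, s(s(s(a))))))  →  s(g(0, s(s(a))))   [R3 at 1.2]
4. s(g(0, s(s(a))))  →  s(s(a))   [R3 at 1]

Reduce t₂ = s(s(g(s(0), s(g(s(s(a)), a))))):
1. s(s(g(s(0), s(g(s(s(a)), a)))))  →  s(s(g(s(s(a)), a)))   [R3 at 1.1]
2. s(s(g(s(s(a)), a)))  →  s(s(a))   [R4 at 1.1]

yes — NF(t₁) = s(s(a)), NF(t₂) = s(s(a))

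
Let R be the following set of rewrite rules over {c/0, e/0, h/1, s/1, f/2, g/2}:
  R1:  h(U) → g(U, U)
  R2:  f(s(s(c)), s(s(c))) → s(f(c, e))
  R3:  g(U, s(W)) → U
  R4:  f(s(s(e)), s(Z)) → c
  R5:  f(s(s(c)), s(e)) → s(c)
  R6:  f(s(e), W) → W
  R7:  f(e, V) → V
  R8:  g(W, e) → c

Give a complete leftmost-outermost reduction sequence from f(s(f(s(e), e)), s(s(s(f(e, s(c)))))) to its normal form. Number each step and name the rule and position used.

1. f(s(f(s(e), e)), s(s(s(f(e, s(c))))))  →  f(s(e), s(s(s(f(e, s(c))))))   [R6 at 1.1]
2. f(s(e), s(s(s(f(e, s(c))))))  →  s(s(s(f(e, s(c)))))   [R6 at ε]
3. s(s(s(f(e, s(c)))))  →  s(s(s(s(c))))   [R7 at 1.1.1]

s(s(s(s(c))))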